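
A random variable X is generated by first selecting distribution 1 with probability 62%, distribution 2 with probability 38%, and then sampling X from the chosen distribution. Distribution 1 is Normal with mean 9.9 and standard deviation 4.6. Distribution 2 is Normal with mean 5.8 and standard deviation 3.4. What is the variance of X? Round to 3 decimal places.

21.472

Per component, 1: μ=9.9, E[X²]=119.17; 2: μ=5.8, E[X²]=45.2.
E[X] = 0.62·9.9 + 0.38·5.8 = 8.342.
E[X²] = 0.62·119.17 + 0.38·45.2 = 91.0614.
Var(X) = E[X²] − (E[X])² = 91.0614 − 69.589 = 21.4724.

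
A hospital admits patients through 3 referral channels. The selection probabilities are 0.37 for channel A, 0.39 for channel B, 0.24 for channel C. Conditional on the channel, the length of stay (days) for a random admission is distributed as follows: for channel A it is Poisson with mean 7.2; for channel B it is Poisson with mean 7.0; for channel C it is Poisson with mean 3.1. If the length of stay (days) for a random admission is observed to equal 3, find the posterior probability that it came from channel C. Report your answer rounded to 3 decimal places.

Likelihoods P(X=3 | ·): A: 0.0464436; B: 0.0521293; C: 0.223677.
Posterior ∝ prior × likelihood. Numerator for C: 0.24·0.223677 = 0.0536824.
Normalizing constant: 0.37·0.0464436 + 0.39·0.0521293 + 0.24·0.223677 = 0.091197.
P(C | observation) = 0.0536824 / 0.091197 = 0.588643.

0.589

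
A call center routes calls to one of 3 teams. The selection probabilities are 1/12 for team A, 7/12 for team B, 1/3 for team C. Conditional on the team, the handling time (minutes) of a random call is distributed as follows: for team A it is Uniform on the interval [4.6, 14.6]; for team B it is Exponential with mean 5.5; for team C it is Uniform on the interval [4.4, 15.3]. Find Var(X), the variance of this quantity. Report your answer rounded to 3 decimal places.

Per component, A: μ=9.6, E[X²]=100.493; B: μ=5.5, E[X²]=60.5; C: μ=9.85, E[X²]=106.923.
E[X] = 0.0833333·9.6 + 0.583333·5.5 + 0.333333·9.85 = 7.29167.
E[X²] = 0.0833333·100.493 + 0.583333·60.5 + 0.333333·106.923 = 79.3072.
Var(X) = E[X²] − (E[X])² = 79.3072 − 53.1684 = 26.1388.

26.139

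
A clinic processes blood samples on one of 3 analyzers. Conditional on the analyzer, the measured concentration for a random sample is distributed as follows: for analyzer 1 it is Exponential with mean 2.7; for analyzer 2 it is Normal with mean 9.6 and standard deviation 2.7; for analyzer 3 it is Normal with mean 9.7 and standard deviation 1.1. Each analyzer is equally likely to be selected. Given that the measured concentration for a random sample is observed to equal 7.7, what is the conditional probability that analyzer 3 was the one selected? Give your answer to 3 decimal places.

0.337

Likelihoods f(7.7 | ·): 1: 0.0213842; 2: 0.115349; 3: 0.0694505.
Posterior ∝ prior × likelihood. Numerator for 3: 0.333333·0.0694505 = 0.0231502.
Normalizing constant: 0.333333·0.0213842 + 0.333333·0.115349 + 0.333333·0.0694505 = 0.068728.
P(3 | observation) = 0.0231502 / 0.068728 = 0.336837.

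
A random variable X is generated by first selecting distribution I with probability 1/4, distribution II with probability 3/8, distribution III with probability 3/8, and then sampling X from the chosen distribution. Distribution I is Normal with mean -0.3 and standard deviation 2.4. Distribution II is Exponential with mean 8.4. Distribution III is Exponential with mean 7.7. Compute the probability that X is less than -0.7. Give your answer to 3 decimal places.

0.108

Conditional on each component, P(X < -0.7): I: 0.433816; II: 0; III: 0.
By total probability, P(X < -0.7) = 0.25·0.433816 + 0.375·0 + 0.375·0 = 0.108454.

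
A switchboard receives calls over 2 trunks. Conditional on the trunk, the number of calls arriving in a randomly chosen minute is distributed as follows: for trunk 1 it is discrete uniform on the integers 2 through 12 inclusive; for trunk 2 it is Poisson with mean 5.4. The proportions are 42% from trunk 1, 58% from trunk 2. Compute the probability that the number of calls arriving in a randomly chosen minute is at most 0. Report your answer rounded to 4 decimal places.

0.0026

Conditional on each trunk, P(X ≤ 0): 1: 0; 2: 0.00451658.
By total probability, P(X ≤ 0) = 0.42·0 + 0.58·0.00451658 = 0.00261962.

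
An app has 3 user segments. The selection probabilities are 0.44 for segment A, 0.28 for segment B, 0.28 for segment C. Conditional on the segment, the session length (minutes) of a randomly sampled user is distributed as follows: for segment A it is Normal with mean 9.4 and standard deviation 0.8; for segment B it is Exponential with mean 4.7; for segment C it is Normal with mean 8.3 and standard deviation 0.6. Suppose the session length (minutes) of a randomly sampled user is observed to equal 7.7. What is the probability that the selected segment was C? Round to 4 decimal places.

Likelihoods f(7.7 | ·): A: 0.0521512; B: 0.0413427; C: 0.403285.
Posterior ∝ prior × likelihood. Numerator for C: 0.28·0.403285 = 0.11292.
Normalizing constant: 0.44·0.0521512 + 0.28·0.0413427 + 0.28·0.403285 = 0.147442.
P(C | observation) = 0.11292 / 0.147442 = 0.765857.

0.7659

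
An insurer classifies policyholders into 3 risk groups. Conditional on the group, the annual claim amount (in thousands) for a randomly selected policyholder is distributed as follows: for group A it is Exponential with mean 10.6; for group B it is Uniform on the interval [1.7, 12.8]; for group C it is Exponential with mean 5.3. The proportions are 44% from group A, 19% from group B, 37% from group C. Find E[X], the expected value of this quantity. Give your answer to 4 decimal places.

8.0025

Component means — A: 10.6; B: 7.25; C: 5.3.
E[X] = 0.44·10.6 + 0.19·7.25 + 0.37·5.3 = 8.0025.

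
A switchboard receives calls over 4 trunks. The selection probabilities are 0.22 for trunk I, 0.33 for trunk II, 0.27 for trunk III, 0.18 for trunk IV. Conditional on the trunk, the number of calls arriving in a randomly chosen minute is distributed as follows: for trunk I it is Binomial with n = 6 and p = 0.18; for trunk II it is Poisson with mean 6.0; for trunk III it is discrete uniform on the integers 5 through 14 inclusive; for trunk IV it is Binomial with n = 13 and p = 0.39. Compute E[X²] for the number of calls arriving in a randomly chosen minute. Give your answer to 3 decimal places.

46.090

For each component E[X²] = Var + (mean)², giving I: 2.052; II: 42; III: 98.5; IV: 28.7976.
Overall E[X²] = 0.22·2.052 + 0.33·42 + 0.27·98.5 + 0.18·28.7976 = 46.09.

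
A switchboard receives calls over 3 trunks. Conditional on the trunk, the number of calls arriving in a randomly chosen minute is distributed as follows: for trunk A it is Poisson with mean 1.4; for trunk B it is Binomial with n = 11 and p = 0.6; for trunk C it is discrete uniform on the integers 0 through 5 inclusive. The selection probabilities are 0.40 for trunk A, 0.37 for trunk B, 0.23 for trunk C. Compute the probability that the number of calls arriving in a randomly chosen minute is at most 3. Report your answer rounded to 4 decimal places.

Conditional on each trunk, P(X ≤ 3): A: 0.946275; B: 0.0292815; C: 0.666667.
By total probability, P(X ≤ 3) = 0.4·0.946275 + 0.37·0.0292815 + 0.23·0.666667 = 0.542677.

0.5427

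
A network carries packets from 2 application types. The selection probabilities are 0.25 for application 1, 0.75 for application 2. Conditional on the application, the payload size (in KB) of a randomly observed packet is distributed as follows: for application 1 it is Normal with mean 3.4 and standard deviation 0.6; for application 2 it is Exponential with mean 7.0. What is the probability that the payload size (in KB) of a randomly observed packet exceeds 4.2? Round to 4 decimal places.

Conditional on each application, P(X > 4.2): 1: 0.0912112; 2: 0.548812.
By total probability, P(X > 4.2) = 0.25·0.0912112 + 0.75·0.548812 = 0.434412.

0.4344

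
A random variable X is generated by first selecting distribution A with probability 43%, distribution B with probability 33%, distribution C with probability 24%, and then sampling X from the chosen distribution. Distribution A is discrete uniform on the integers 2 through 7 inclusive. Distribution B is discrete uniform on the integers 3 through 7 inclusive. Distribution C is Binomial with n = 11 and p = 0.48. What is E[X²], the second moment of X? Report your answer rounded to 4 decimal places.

For each component E[X²] = Var + (mean)², giving A: 23.1667; B: 27; C: 30.624.
Overall E[X²] = 0.43·23.1667 + 0.33·27 + 0.24·30.624 = 26.2214.

26.2214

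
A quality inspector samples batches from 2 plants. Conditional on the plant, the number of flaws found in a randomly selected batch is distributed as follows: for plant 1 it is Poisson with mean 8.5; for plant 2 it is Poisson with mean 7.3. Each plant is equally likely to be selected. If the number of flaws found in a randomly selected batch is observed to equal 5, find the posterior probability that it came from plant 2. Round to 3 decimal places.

Likelihoods P(X=5 | ·): 1: 0.0752333; 2: 0.116703.
Posterior ∝ prior × likelihood. Numerator for 2: 0.5·0.116703 = 0.0583517.
Normalizing constant: 0.5·0.0752333 + 0.5·0.116703 = 0.0959683.
P(2 | observation) = 0.0583517 / 0.0959683 = 0.60803.

0.608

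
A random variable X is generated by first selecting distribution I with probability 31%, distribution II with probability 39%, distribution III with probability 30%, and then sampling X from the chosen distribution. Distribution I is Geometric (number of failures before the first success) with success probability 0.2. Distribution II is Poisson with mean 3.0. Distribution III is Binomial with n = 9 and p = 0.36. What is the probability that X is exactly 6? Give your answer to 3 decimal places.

0.050

Conditional on each component, P(X = 6): I: 0.0524288; II: 0.0504094; III: 0.047933.
By total probability, P(X = 6) = 0.31·0.0524288 + 0.39·0.0504094 + 0.3·0.047933 = 0.0502925.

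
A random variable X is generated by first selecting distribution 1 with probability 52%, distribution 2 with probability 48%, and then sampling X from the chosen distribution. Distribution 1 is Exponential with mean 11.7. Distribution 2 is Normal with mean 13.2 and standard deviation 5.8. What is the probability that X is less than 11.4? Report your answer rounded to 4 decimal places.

Conditional on each component, P(X < 11.4): 1: 0.622566; 2: 0.378149.
By total probability, P(X < 11.4) = 0.52·0.622566 + 0.48·0.378149 = 0.505246.

0.5052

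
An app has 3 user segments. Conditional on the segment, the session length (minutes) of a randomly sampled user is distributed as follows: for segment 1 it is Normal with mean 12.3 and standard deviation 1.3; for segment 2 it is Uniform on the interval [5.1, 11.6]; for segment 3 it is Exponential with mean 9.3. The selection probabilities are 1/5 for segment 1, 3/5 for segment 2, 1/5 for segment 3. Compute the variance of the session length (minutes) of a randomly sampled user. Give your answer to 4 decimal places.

Per component, 1: μ=12.3, E[X²]=152.98; 2: μ=8.35, E[X²]=73.2433; 3: μ=9.3, E[X²]=172.98.
E[X] = 0.2·12.3 + 0.6·8.35 + 0.2·9.3 = 9.33.
E[X²] = 0.2·152.98 + 0.6·73.2433 + 0.2·172.98 = 109.138.
Var(X) = E[X²] − (E[X])² = 109.138 − 87.0489 = 22.0891.

22.0891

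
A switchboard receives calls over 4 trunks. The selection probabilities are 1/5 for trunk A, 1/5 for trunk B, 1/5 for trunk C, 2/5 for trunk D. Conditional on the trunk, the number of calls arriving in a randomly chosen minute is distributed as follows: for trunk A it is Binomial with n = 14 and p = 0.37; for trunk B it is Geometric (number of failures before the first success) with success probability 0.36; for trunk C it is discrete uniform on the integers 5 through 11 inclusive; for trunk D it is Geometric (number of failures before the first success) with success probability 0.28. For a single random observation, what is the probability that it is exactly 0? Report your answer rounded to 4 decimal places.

0.1843

Conditional on each trunk, P(X = 0): A: 0.00155156; B: 0.36; C: 0; D: 0.28.
By total probability, P(X = 0) = 0.2·0.00155156 + 0.2·0.36 + 0.2·0 + 0.4·0.28 = 0.18431.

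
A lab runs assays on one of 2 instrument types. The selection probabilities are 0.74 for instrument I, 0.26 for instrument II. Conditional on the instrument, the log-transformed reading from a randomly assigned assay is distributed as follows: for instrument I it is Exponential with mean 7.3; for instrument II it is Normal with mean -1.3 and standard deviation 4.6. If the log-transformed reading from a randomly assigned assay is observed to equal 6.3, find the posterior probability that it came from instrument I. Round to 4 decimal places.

Likelihoods f(6.3 | ·): I: 0.057793; II: 0.0221519.
Posterior ∝ prior × likelihood. Numerator for I: 0.74·0.057793 = 0.0427668.
Normalizing constant: 0.74·0.057793 + 0.26·0.0221519 = 0.0485263.
P(I | observation) = 0.0427668 / 0.0485263 = 0.881312.

0.8813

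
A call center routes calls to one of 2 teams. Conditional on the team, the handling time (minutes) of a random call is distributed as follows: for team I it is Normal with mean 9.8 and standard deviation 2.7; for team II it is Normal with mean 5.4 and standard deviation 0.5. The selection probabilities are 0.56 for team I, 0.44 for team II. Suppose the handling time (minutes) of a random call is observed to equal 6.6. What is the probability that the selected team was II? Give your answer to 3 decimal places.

Likelihoods f(6.6 | ·): I: 0.0732028; II: 0.0447891.
Posterior ∝ prior × likelihood. Numerator for II: 0.44·0.0447891 = 0.0197072.
Normalizing constant: 0.56·0.0732028 + 0.44·0.0447891 = 0.0607007.
P(II | observation) = 0.0197072 / 0.0607007 = 0.324661.

0.325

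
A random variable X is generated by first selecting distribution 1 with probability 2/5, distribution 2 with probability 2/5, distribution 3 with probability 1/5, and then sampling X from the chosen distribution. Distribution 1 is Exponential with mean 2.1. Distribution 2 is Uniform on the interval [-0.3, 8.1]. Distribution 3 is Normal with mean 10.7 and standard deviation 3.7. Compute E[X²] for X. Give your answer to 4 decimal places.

37.6000

For each component E[X²] = Var + (mean)², giving 1: 8.82; 2: 21.09; 3: 128.18.
Overall E[X²] = 0.4·8.82 + 0.4·21.09 + 0.2·128.18 = 37.6.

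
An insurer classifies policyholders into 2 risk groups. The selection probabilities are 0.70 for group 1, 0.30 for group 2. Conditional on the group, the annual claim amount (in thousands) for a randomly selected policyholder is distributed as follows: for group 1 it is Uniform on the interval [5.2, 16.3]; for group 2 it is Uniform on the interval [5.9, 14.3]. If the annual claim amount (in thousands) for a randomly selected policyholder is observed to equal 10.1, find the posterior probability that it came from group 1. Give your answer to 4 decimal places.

0.6384

Likelihoods f(10.1 | ·): 1: 0.0900901; 2: 0.119048.
Posterior ∝ prior × likelihood. Numerator for 1: 0.7·0.0900901 = 0.0630631.
Normalizing constant: 0.7·0.0900901 + 0.3·0.119048 = 0.0987773.
P(1 | observation) = 0.0630631 / 0.0987773 = 0.638436.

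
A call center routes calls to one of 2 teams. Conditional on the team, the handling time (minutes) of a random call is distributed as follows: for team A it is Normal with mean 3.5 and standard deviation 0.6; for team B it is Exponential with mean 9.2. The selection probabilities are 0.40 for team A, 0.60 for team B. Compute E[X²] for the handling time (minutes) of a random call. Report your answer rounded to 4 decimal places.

For each component E[X²] = Var + (mean)², giving A: 12.61; B: 169.28.
Overall E[X²] = 0.4·12.61 + 0.6·169.28 = 106.612.

106.6120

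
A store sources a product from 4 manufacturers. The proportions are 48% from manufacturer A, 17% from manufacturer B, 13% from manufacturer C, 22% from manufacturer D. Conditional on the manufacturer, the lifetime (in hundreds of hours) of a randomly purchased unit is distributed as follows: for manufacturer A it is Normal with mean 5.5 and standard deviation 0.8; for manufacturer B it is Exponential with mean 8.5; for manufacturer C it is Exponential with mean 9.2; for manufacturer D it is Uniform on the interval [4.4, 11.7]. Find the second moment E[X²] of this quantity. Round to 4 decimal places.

For each component E[X²] = Var + (mean)², giving A: 30.89; B: 144.5; C: 169.28; D: 69.2433.
Overall E[X²] = 0.48·30.89 + 0.17·144.5 + 0.13·169.28 + 0.22·69.2433 = 76.6321.

76.6321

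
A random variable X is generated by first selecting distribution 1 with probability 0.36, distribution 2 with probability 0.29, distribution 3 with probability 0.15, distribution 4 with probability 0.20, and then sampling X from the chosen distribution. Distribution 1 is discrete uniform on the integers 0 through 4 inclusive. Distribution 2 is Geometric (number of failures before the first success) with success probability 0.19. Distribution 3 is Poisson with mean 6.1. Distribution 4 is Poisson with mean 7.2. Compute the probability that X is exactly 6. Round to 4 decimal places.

Conditional on each component, P(X = 6): 1: 0; 2: 0.0536616; 3: 0.160491; 4: 0.144458.
By total probability, P(X = 6) = 0.36·0 + 0.29·0.0536616 + 0.15·0.160491 + 0.2·0.144458 = 0.0685271.

0.0685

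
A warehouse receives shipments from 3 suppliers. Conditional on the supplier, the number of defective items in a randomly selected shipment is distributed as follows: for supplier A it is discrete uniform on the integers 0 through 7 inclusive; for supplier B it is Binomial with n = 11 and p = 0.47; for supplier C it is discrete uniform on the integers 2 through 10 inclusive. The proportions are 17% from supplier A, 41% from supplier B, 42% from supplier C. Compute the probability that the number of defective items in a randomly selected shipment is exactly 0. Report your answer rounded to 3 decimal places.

Conditional on each supplier, P(X = 0): A: 0.125; B: 0.000926904; C: 0.
By total probability, P(X = 0) = 0.17·0.125 + 0.41·0.000926904 + 0.42·0 = 0.02163.

0.022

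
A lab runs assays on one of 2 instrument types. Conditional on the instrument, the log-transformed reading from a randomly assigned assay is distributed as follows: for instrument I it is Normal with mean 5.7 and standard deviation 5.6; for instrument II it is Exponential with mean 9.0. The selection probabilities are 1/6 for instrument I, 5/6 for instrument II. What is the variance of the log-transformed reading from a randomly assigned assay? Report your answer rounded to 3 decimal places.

74.239

Per component, I: μ=5.7, E[X²]=63.85; II: μ=9, E[X²]=162.
E[X] = 0.166667·5.7 + 0.833333·9 = 8.45.
E[X²] = 0.166667·63.85 + 0.833333·162 = 145.642.
Var(X) = E[X²] − (E[X])² = 145.642 − 71.4025 = 74.2392.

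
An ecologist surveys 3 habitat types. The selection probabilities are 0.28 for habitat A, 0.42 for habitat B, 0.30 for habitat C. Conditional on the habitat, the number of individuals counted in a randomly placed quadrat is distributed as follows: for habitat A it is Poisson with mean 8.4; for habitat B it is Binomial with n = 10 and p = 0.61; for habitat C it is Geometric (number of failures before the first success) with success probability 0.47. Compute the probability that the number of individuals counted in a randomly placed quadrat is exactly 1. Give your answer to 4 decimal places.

Conditional on each habitat, P(X = 1): A: 0.00188889; B: 0.00127324; C: 0.2491.
By total probability, P(X = 1) = 0.28·0.00188889 + 0.42·0.00127324 + 0.3·0.2491 = 0.0757937.

0.0758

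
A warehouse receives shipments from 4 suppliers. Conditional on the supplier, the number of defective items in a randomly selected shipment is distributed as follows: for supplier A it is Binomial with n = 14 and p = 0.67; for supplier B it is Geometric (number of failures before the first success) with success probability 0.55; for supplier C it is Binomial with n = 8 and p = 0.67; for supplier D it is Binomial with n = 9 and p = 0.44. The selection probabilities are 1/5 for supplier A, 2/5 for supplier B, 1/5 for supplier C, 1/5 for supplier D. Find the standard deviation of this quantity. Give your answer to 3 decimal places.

Per component, A: μ=9.38, E[X²]=91.0798; B: μ=0.818182, E[X²]=2.15702; C: μ=5.36, E[X²]=30.4984; D: μ=3.96, E[X²]=17.8992.
E[X] = 0.2·9.38 + 0.4·0.818182 + 0.2·5.36 + 0.2·3.96 = 4.06727.
E[X²] = 0.2·91.0798 + 0.4·2.15702 + 0.2·30.4984 + 0.2·17.8992 = 28.7583.
Var(X) = E[X²] − (E[X])² = 28.7583 − 16.5427 = 12.2156.
SD(X) = √12.2156 = 3.49508.

3.495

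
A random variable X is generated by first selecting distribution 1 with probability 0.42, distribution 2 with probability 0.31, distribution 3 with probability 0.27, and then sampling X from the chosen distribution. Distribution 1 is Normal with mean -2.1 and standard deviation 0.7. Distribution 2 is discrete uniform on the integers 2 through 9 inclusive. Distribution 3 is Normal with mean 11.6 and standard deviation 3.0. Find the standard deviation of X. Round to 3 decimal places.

Per component, 1: μ=-2.1, E[X²]=4.9; 2: μ=5.5, E[X²]=35.5; 3: μ=11.6, E[X²]=143.56.
E[X] = 0.42·-2.1 + 0.31·5.5 + 0.27·11.6 = 3.955.
E[X²] = 0.42·4.9 + 0.31·35.5 + 0.27·143.56 = 51.8242.
Var(X) = E[X²] − (E[X])² = 51.8242 − 15.642 = 36.1822.
SD(X) = √36.1822 = 6.01516.

6.015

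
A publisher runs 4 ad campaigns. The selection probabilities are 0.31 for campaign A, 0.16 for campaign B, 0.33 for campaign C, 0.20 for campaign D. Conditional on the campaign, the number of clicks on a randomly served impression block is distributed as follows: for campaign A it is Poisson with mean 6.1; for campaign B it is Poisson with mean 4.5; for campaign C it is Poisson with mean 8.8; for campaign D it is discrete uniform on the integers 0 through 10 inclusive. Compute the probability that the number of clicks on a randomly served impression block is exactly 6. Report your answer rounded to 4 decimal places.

Conditional on each campaign, P(X = 6): A: 0.160491; B: 0.12812; C: 0.0972237; D: 0.0909091.
By total probability, P(X = 6) = 0.31·0.160491 + 0.16·0.12812 + 0.33·0.0972237 + 0.2·0.0909091 = 0.120517.

0.1205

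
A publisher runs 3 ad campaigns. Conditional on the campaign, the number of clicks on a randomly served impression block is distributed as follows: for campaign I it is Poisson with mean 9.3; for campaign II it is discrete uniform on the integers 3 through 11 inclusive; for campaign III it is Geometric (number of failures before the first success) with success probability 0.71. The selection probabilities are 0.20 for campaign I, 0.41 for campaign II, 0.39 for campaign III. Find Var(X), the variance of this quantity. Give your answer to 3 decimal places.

18.366

Per component, I: μ=9.3, E[X²]=95.79; II: μ=7, E[X²]=55.6667; III: μ=0.408451, E[X²]=0.742115.
E[X] = 0.2·9.3 + 0.41·7 + 0.39·0.408451 = 4.8893.
E[X²] = 0.2·95.79 + 0.41·55.6667 + 0.39·0.742115 = 42.2708.
Var(X) = E[X²] − (E[X])² = 42.2708 − 23.9052 = 18.3655.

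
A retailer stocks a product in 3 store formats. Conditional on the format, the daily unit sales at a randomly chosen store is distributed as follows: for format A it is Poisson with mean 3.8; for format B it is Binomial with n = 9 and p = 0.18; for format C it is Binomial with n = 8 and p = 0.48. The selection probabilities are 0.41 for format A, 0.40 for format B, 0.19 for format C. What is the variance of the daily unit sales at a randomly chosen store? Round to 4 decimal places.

3.6228

Per component, A: μ=3.8, E[X²]=18.24; B: μ=1.62, E[X²]=3.9528; C: μ=3.84, E[X²]=16.7424.
E[X] = 0.41·3.8 + 0.4·1.62 + 0.19·3.84 = 2.9356.
E[X²] = 0.41·18.24 + 0.4·3.9528 + 0.19·16.7424 = 12.2406.
Var(X) = E[X²] − (E[X])² = 12.2406 − 8.61775 = 3.62283.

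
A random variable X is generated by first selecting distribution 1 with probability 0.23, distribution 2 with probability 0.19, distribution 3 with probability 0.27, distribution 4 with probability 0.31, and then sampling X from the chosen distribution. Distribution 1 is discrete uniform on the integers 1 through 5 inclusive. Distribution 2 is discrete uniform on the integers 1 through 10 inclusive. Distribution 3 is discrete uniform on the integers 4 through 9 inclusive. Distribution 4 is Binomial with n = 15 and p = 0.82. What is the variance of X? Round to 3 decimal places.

16.292

Per component, 1: μ=3, E[X²]=11; 2: μ=5.5, E[X²]=38.5; 3: μ=6.5, E[X²]=45.1667; 4: μ=12.3, E[X²]=153.504.
E[X] = 0.23·3 + 0.19·5.5 + 0.27·6.5 + 0.31·12.3 = 7.303.
E[X²] = 0.23·11 + 0.19·38.5 + 0.27·45.1667 + 0.31·153.504 = 69.6262.
Var(X) = E[X²] − (E[X])² = 69.6262 − 53.3338 = 16.2924.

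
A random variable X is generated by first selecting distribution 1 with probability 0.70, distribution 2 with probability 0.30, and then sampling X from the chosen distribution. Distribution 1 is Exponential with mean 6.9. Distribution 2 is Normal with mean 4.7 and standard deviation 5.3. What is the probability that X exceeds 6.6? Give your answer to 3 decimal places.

Conditional on each component, P(X > 6.6): 1: 0.384227; 2: 0.359988.
By total probability, P(X > 6.6) = 0.7·0.384227 + 0.3·0.359988 = 0.376955.

0.377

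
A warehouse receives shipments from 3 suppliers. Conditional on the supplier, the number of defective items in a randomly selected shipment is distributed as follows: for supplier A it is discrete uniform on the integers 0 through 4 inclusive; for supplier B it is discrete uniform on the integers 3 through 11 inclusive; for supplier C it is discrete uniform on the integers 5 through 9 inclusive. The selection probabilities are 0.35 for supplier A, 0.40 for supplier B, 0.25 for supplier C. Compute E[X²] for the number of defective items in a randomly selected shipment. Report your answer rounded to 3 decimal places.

37.117

For each component E[X²] = Var + (mean)², giving A: 6; B: 55.6667; C: 51.
Overall E[X²] = 0.35·6 + 0.4·55.6667 + 0.25·51 = 37.1167.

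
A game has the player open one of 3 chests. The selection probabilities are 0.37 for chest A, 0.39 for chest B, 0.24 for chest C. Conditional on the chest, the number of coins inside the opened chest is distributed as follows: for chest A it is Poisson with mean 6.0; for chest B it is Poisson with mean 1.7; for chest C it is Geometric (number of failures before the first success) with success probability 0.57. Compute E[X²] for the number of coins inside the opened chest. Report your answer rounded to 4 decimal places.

For each component E[X²] = Var + (mean)², giving A: 42; B: 4.59; C: 1.89258.
Overall E[X²] = 0.37·42 + 0.39·4.59 + 0.24·1.89258 = 17.7843.

17.7843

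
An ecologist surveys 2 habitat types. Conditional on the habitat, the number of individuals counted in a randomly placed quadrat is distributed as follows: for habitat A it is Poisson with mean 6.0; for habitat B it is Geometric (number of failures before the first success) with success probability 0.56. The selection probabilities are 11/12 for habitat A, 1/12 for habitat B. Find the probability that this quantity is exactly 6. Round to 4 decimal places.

Conditional on each habitat, P(X = 6): A: 0.160623; B: 0.00406354.
By total probability, P(X = 6) = 0.916667·0.160623 + 0.0833333·0.00406354 = 0.147577.

0.1476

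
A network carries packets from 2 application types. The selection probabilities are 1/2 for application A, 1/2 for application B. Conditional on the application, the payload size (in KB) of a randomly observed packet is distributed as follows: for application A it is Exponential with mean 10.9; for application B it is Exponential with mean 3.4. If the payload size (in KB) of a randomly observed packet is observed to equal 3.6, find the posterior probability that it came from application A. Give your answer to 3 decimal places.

Likelihoods f(3.6 | ·): A: 0.0659382; B: 0.102019.
Posterior ∝ prior × likelihood. Numerator for A: 0.5·0.0659382 = 0.0329691.
Normalizing constant: 0.5·0.0659382 + 0.5·0.102019 = 0.0839784.
P(A | observation) = 0.0329691 / 0.0839784 = 0.39259.

0.393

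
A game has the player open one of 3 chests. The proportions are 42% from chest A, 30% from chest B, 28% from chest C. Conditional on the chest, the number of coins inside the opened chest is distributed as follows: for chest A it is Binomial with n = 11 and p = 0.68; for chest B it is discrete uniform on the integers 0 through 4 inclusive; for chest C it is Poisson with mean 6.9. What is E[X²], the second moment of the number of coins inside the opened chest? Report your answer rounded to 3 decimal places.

For each component E[X²] = Var + (mean)², giving A: 58.344; B: 6; C: 54.51.
Overall E[X²] = 0.42·58.344 + 0.3·6 + 0.28·54.51 = 41.5673.

41.567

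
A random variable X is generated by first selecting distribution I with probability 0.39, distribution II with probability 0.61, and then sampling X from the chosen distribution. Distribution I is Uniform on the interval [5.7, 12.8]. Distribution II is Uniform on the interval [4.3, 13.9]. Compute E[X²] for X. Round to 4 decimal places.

90.2066

For each component E[X²] = Var + (mean)², giving I: 89.7633; II: 90.49.
Overall E[X²] = 0.39·89.7633 + 0.61·90.49 = 90.2066.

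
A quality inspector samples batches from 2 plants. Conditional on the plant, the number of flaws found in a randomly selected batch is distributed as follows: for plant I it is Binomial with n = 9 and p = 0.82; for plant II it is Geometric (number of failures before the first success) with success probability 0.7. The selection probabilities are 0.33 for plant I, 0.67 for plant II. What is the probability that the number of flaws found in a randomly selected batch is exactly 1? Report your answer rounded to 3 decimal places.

Conditional on each plant, P(X = 1): I: 8.13273e-06; II: 0.21.
By total probability, P(X = 1) = 0.33·8.13273e-06 + 0.67·0.21 = 0.140703.

0.141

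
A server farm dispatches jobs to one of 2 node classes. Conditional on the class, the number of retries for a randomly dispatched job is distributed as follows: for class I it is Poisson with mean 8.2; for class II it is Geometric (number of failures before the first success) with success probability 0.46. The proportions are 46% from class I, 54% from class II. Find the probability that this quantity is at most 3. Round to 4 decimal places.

0.5111

Conditional on each class, P(X ≤ 3): I: 0.0369999; II: 0.914969.
By total probability, P(X ≤ 3) = 0.46·0.0369999 + 0.54·0.914969 = 0.511103.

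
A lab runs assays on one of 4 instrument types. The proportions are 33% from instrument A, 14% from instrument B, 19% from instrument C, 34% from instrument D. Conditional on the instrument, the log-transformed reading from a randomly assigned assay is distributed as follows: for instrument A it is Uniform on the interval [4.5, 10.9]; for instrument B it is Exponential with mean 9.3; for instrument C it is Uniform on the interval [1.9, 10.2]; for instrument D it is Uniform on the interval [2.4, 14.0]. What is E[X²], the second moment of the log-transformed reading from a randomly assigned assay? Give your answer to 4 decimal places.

For each component E[X²] = Var + (mean)², giving A: 62.7033; B: 172.98; C: 42.3433; D: 78.4533.
Overall E[X²] = 0.33·62.7033 + 0.14·172.98 + 0.19·42.3433 + 0.34·78.4533 = 79.6287.

79.6287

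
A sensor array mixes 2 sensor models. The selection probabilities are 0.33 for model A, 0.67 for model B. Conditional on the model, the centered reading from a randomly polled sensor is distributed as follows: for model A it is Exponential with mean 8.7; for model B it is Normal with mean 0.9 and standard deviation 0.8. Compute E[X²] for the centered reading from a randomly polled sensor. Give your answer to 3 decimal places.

For each component E[X²] = Var + (mean)², giving A: 151.38; B: 1.45.
Overall E[X²] = 0.33·151.38 + 0.67·1.45 = 50.9269.

50.927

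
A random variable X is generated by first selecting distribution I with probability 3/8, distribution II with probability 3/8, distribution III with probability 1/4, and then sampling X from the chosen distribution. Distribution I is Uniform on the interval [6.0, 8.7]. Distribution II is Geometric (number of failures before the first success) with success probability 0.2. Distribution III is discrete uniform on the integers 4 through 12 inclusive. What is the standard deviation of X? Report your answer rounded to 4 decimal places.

3.5373

Per component, I: μ=7.35, E[X²]=54.63; II: μ=4, E[X²]=36; III: μ=8, E[X²]=70.6667.
E[X] = 0.375·7.35 + 0.375·4 + 0.25·8 = 6.25625.
E[X²] = 0.375·54.63 + 0.375·36 + 0.25·70.6667 = 51.6529.
Var(X) = E[X²] − (E[X])² = 51.6529 − 39.1407 = 12.5123.
SD(X) = √12.5123 = 3.53727.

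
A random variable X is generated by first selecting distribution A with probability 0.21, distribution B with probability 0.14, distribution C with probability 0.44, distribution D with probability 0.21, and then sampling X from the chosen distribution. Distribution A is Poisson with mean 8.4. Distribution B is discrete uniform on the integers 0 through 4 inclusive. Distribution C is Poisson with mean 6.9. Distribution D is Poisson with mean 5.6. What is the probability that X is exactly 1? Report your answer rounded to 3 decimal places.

0.036

Conditional on each component, P(X = 1): A: 0.00188889; B: 0.2; C: 0.00695372; D: 0.020708.
By total probability, P(X = 1) = 0.21·0.00188889 + 0.14·0.2 + 0.44·0.00695372 + 0.21·0.020708 = 0.035805.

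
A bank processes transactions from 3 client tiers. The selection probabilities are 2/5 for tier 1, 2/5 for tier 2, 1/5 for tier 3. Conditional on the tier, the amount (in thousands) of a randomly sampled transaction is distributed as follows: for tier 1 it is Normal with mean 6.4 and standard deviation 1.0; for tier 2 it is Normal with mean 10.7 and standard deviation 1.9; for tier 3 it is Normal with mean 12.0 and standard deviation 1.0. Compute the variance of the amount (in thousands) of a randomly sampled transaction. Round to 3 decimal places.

Per component, 1: μ=6.4, E[X²]=41.96; 2: μ=10.7, E[X²]=118.1; 3: μ=12, E[X²]=145.
E[X] = 0.4·6.4 + 0.4·10.7 + 0.2·12 = 9.24.
E[X²] = 0.4·41.96 + 0.4·118.1 + 0.2·145 = 93.024.
Var(X) = E[X²] − (E[X])² = 93.024 − 85.3776 = 7.6464.

7.646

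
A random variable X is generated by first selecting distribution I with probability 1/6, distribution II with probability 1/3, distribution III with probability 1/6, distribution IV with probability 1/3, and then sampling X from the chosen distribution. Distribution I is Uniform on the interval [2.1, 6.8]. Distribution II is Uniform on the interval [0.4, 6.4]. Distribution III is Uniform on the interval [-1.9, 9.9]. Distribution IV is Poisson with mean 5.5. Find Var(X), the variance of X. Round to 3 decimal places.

5.837

Per component, I: μ=4.45, E[X²]=21.6433; II: μ=3.4, E[X²]=14.56; III: μ=4, E[X²]=27.6033; IV: μ=5.5, E[X²]=35.75.
E[X] = 0.166667·4.45 + 0.333333·3.4 + 0.166667·4 + 0.333333·5.5 = 4.375.
E[X²] = 0.166667·21.6433 + 0.333333·14.56 + 0.166667·27.6033 + 0.333333·35.75 = 24.9778.
Var(X) = E[X²] − (E[X])² = 24.9778 − 19.1406 = 5.83715.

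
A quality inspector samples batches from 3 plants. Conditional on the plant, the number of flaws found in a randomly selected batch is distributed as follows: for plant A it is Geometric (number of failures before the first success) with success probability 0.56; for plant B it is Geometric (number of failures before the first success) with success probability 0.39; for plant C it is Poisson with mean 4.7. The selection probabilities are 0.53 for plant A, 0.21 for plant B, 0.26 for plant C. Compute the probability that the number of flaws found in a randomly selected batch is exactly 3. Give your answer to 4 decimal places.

0.0848

Conditional on each plant, P(X = 3): A: 0.047703; B: 0.0885226; C: 0.157383.
By total probability, P(X = 3) = 0.53·0.047703 + 0.21·0.0885226 + 0.26·0.157383 = 0.084792.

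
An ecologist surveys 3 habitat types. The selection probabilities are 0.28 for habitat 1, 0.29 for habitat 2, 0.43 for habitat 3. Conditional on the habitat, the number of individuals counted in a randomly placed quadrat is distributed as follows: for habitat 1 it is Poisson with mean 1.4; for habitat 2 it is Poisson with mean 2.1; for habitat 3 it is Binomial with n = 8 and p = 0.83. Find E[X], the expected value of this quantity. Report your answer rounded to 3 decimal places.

3.856

Component means — 1: 1.4; 2: 2.1; 3: 6.64.
E[X] = 0.28·1.4 + 0.29·2.1 + 0.43·6.64 = 3.8562.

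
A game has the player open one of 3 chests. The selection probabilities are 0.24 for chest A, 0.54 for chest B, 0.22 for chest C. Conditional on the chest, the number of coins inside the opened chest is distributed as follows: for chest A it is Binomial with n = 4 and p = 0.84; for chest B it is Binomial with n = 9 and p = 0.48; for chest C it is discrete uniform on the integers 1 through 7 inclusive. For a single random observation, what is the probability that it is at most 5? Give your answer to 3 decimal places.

0.820

Conditional on each chest, P(X ≤ 5): A: 1; B: 0.783856; C: 0.714286.
By total probability, P(X ≤ 5) = 0.24·1 + 0.54·0.783856 + 0.22·0.714286 = 0.820425.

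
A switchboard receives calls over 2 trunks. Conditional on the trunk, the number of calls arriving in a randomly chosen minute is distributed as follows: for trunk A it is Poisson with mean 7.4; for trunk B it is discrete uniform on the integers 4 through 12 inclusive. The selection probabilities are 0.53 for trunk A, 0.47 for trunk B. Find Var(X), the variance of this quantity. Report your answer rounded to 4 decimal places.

Per component, A: μ=7.4, E[X²]=62.16; B: μ=8, E[X²]=70.6667.
E[X] = 0.53·7.4 + 0.47·8 = 7.682.
E[X²] = 0.53·62.16 + 0.47·70.6667 = 66.1581.
Var(X) = E[X²] − (E[X])² = 66.1581 − 59.0131 = 7.14501.

7.1450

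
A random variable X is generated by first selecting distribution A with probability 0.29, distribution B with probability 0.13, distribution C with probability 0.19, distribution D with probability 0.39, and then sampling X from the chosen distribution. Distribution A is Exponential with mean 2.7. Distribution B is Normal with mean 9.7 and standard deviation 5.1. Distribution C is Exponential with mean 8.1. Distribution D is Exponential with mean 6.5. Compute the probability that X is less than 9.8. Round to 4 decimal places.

Conditional on each component, P(X < 9.8): A: 0.973474; B: 0.507822; C: 0.701766; D: 0.77858.
By total probability, P(X < 9.8) = 0.29·0.973474 + 0.13·0.507822 + 0.19·0.701766 + 0.39·0.77858 = 0.785306.

0.7853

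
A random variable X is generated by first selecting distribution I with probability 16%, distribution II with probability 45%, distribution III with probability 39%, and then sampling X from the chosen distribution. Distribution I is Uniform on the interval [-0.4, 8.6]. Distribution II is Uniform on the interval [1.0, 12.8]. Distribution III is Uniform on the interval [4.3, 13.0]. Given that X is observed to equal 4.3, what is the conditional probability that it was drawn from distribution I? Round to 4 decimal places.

0.1765

Likelihoods f(4.3 | ·): I: 0.111111; II: 0.0847458; III: 0.114943.
Posterior ∝ prior × likelihood. Numerator for I: 0.16·0.111111 = 0.0177778.
Normalizing constant: 0.16·0.111111 + 0.45·0.0847458 + 0.39·0.114943 = 0.100741.
P(I | observation) = 0.0177778 / 0.100741 = 0.17647.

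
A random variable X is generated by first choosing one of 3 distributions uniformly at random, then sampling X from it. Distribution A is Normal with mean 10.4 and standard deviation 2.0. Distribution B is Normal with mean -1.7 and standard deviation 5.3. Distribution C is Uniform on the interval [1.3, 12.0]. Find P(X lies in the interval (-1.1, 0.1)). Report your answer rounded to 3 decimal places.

Conditional on each component, P(-1.1 < X < 0.1): A: 1.25781e-07; B: 0.0878626; C: 0.
By total probability, P(-1.1 < X < 0.1) = 0.333333·1.25781e-07 + 0.333333·0.0878626 + 0.333333·0 = 0.0292876.

0.029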